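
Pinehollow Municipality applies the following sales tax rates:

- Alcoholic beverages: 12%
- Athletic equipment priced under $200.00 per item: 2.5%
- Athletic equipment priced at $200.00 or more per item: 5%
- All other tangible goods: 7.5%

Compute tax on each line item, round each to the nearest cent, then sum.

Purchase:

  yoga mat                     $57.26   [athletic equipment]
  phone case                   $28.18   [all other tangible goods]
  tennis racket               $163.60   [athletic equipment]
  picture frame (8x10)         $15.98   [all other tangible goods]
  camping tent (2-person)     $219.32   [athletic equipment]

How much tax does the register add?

$19.80

Yoga mat $57.26: athletic equipment, under $200.00 → 2.5% → $1.43
Phone case $28.18: all other tangible goods → 7.5% → $2.11
Tennis racket $163.60: athletic equipment, under $200.00 → 2.5% → $4.09
Picture frame (8x10) $15.98: all other tangible goods → 7.5% → $1.20
Camping tent (2-person) $219.32: athletic equipment, $200.00 or more → 5% → $10.97
Total tax = $1.43 + $2.11 + $4.09 + $1.20 + $10.97 = $19.80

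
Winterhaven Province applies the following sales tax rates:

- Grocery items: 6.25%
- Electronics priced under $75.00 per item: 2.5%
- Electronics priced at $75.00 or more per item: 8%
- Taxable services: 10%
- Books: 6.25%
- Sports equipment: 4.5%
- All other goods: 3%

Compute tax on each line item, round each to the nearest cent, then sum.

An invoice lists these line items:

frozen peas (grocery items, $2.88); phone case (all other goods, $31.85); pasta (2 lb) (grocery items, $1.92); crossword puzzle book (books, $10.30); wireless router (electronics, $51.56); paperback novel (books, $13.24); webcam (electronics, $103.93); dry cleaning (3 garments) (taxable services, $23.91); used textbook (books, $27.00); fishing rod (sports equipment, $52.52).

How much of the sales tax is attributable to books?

Crossword puzzle book $10.30: books → 6.25% → $0.64
Paperback novel $13.24: books → 6.25% → $0.83
Used textbook $27.00: books → 6.25% → $1.69
Tax on books = $0.64 + $0.83 + $1.69 = $3.16

$3.16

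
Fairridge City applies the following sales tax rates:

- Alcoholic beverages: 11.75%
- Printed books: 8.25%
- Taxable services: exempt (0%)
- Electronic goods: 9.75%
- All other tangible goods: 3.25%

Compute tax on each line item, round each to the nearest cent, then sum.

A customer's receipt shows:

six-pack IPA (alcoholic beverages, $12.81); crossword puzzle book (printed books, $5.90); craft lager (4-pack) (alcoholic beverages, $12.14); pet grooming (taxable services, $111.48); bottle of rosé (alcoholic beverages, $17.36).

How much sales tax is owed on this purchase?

$5.47

Six-pack IPA $12.81: alcoholic beverages → 11.75% → $1.51
Crossword puzzle book $5.90: printed books → 8.25% → $0.49
Craft lager (4-pack) $12.14: alcoholic beverages → 11.75% → $1.43
Pet grooming $111.48: taxable services → 0% → $0.00
Bottle of rosé $17.36: alcoholic beverages → 11.75% → $2.04
Total tax = $1.51 + $0.49 + $1.43 + $2.04 = $5.47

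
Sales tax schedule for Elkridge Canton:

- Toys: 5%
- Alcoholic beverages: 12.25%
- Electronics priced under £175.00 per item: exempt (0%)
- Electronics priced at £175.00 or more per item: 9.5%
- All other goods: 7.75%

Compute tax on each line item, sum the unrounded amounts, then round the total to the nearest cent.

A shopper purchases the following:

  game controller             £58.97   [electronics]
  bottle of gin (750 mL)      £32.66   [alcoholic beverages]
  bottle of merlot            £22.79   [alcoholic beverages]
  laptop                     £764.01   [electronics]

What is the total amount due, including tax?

Game controller £58.97: electronics, under £175.00 → 0% → £0.00
Bottle of gin (750 mL) £32.66: alcoholic beverages → 12.25% → £4.00085
Bottle of merlot £22.79: alcoholic beverages → 12.25% → £2.791775
Laptop £764.01: electronics, £175.00 or more → 9.5% → £72.58095
Subtotal = £878.43; unrounded tax = £79.373575 → £79.37; total due = £957.80

£957.80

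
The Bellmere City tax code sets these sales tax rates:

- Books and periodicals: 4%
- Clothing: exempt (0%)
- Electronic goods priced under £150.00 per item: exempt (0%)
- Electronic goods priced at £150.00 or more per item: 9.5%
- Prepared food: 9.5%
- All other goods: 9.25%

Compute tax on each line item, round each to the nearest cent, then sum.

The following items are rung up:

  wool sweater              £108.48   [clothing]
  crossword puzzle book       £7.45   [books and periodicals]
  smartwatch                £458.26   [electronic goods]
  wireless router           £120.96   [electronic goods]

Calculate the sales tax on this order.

Wool sweater £108.48: clothing → 0% → £0.00
Crossword puzzle book £7.45: books and periodicals → 4% → £0.30
Smartwatch £458.26: electronic goods, £150.00 or more → 9.5% → £43.53
Wireless router £120.96: electronic goods, under £150.00 → 0% → £0.00
Total tax = £0.30 + £43.53 = £43.83

£43.83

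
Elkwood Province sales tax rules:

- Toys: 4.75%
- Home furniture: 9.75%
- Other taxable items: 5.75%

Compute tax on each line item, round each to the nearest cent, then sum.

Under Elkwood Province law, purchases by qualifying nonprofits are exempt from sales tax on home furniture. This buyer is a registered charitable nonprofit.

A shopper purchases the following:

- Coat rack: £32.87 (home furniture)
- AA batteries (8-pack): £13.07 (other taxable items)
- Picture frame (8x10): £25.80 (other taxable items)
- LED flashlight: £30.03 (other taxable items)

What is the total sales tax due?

Coat rack £32.87: home furniture, buyer-exempt → 0% → £0.00
AA batteries (8-pack) £13.07: other taxable items → 5.75% → £0.75
Picture frame (8x10) £25.80: other taxable items → 5.75% → £1.48
LED flashlight £30.03: other taxable items → 5.75% → £1.73
Total tax = £0.75 + £1.48 + £1.73 = £3.96

£3.96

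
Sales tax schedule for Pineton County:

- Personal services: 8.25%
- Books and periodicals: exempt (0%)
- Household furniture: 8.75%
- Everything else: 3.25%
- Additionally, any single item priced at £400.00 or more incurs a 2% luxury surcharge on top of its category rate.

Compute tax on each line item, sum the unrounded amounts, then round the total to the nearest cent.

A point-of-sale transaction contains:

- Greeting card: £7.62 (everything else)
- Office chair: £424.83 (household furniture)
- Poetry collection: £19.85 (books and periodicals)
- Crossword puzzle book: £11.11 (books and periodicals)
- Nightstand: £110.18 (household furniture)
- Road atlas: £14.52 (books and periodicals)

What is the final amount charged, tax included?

Greeting card £7.62: everything else → 3.25% → £0.24765
Office chair £424.83: household furniture → 8.75% + 2% surcharge = 10.75% → £45.669225
Poetry collection £19.85: books and periodicals → 0% → £0.00
Crossword puzzle book £11.11: books and periodicals → 0% → £0.00
Nightstand £110.18: household furniture → 8.75% → £9.64075
Road atlas £14.52: books and periodicals → 0% → £0.00
Subtotal = £588.11; unrounded tax = £55.557625 → £55.56; total due = £643.67

£643.67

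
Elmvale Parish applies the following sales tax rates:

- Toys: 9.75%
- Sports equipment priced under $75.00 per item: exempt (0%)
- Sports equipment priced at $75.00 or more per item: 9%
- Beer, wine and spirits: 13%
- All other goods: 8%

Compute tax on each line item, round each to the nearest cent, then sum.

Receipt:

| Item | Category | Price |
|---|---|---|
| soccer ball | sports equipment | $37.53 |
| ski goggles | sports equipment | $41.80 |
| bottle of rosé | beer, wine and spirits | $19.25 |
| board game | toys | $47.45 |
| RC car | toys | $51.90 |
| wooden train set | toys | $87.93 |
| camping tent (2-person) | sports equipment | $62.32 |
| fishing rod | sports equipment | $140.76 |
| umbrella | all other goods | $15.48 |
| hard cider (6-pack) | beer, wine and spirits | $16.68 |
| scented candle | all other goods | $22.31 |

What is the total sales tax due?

Soccer ball $37.53: sports equipment, under $75.00 → 0% → $0.00
Ski goggles $41.80: sports equipment, under $75.00 → 0% → $0.00
Bottle of rosé $19.25: beer, wine and spirits → 13% → $2.50
Board game $47.45: toys → 9.75% → $4.63
RC car $51.90: toys → 9.75% → $5.06
Wooden train set $87.93: toys → 9.75% → $8.57
Camping tent (2-person) $62.32: sports equipment, under $75.00 → 0% → $0.00
Fishing rod $140.76: sports equipment, $75.00 or more → 9% → $12.67
Umbrella $15.48: all other goods → 8% → $1.24
Hard cider (6-pack) $16.68: beer, wine and spirits → 13% → $2.17
Scented candle $22.31: all other goods → 8% → $1.78
Total tax = $2.50 + $4.63 + $5.06 + $8.57 + $12.67 + $1.24 + $2.17 + $1.78 = $38.62

$38.62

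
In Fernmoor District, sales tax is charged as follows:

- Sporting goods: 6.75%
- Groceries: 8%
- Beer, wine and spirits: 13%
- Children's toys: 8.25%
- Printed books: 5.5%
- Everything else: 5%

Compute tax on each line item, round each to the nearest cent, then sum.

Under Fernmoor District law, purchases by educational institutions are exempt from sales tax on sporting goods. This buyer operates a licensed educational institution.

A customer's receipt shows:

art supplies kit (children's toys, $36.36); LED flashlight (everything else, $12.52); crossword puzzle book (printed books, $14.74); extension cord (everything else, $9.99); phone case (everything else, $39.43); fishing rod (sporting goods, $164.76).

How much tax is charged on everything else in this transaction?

$3.10

LED flashlight $12.52: everything else → 5% → $0.63
Extension cord $9.99: everything else → 5% → $0.50
Phone case $39.43: everything else → 5% → $1.97
Tax on everything else = $0.63 + $0.50 + $1.97 = $3.10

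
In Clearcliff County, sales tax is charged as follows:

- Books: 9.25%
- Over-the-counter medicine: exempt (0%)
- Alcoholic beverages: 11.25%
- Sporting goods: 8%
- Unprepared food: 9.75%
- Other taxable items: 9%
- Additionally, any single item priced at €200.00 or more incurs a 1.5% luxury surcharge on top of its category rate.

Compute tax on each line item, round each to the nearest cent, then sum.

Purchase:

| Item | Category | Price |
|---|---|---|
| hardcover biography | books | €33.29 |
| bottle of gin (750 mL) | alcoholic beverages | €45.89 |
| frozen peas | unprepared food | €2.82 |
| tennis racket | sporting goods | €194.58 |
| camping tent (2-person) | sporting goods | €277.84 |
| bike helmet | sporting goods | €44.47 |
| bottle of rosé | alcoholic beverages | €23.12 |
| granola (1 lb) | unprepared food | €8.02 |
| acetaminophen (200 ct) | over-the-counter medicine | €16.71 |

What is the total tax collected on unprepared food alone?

Frozen peas €2.82: unprepared food → 9.75% → €0.27
Granola (1 lb) €8.02: unprepared food → 9.75% → €0.78
Tax on unprepared food = €0.27 + €0.78 = €1.05

€1.05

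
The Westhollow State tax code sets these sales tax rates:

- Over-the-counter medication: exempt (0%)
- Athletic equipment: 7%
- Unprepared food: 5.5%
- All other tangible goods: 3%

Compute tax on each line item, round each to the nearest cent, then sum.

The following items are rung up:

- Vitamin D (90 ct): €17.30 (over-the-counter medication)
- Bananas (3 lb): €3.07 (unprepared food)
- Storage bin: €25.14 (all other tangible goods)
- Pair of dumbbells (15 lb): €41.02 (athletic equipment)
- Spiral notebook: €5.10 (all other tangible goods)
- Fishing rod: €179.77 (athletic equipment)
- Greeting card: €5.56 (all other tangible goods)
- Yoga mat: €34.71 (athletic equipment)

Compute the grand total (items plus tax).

€330.79

Vitamin D (90 ct) €17.30: over-the-counter medication → 0% → €0.00
Bananas (3 lb) €3.07: unprepared food → 5.5% → €0.17
Storage bin €25.14: all other tangible goods → 3% → €0.75
Pair of dumbbells (15 lb) €41.02: athletic equipment → 7% → €2.87
Spiral notebook €5.10: all other tangible goods → 3% → €0.15
Fishing rod €179.77: athletic equipment → 7% → €12.58
Greeting card €5.56: all other tangible goods → 3% → €0.17
Yoga mat €34.71: athletic equipment → 7% → €2.43
Subtotal = €311.67; tax = €19.12; total due = €330.79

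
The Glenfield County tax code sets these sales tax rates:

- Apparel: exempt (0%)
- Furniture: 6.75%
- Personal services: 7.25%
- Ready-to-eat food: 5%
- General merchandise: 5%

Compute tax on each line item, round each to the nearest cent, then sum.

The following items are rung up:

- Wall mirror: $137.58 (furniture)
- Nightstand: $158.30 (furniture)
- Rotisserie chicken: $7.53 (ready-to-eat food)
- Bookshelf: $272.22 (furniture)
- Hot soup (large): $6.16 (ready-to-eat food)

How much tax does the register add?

$39.04

Wall mirror $137.58: furniture → 6.75% → $9.29
Nightstand $158.30: furniture → 6.75% → $10.69
Rotisserie chicken $7.53: ready-to-eat food → 5% → $0.38
Bookshelf $272.22: furniture → 6.75% → $18.37
Hot soup (large) $6.16: ready-to-eat food → 5% → $0.31
Total tax = $9.29 + $10.69 + $0.38 + $18.37 + $0.31 = $39.04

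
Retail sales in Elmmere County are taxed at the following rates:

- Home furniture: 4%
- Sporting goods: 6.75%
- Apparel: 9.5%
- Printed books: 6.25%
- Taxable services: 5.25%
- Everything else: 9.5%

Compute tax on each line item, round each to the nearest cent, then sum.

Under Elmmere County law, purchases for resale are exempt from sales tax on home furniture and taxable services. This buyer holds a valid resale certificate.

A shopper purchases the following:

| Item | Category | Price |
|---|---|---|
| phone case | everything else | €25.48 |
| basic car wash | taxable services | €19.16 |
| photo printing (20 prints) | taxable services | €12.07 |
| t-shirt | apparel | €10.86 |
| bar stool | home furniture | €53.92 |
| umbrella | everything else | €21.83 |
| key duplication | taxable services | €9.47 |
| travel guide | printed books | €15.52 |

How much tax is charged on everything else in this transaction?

Phone case €25.48: everything else → 9.5% → €2.42
Umbrella €21.83: everything else → 9.5% → €2.07
Tax on everything else = €2.42 + €2.07 = €4.49

€4.49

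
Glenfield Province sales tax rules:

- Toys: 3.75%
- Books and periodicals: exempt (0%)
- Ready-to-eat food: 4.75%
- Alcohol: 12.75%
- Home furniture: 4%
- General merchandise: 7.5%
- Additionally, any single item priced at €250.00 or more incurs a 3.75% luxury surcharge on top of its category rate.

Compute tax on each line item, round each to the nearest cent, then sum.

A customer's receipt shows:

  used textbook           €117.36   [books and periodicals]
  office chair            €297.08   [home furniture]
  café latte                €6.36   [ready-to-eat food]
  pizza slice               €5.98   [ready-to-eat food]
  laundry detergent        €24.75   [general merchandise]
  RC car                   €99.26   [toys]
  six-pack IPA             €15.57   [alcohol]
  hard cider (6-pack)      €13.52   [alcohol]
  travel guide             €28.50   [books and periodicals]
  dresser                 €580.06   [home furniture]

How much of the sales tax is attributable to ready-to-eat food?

€0.58

Café latte €6.36: ready-to-eat food → 4.75% → €0.30
Pizza slice €5.98: ready-to-eat food → 4.75% → €0.28
Tax on ready-to-eat food = €0.30 + €0.28 = €0.58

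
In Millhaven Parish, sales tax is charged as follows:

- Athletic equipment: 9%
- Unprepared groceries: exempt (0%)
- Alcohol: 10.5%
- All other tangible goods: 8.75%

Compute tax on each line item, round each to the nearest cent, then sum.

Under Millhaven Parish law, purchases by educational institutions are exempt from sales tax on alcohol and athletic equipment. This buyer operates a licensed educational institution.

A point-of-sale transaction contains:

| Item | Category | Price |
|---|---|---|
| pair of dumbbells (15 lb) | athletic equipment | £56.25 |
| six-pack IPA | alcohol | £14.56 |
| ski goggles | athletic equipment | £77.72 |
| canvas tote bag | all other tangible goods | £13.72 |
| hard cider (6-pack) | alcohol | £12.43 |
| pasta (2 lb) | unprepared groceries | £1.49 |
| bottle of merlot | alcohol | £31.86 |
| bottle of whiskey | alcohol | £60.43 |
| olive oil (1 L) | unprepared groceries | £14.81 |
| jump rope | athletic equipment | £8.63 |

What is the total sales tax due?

Pair of dumbbells (15 lb) £56.25: athletic equipment, buyer-exempt → 0% → £0.00
Six-pack IPA £14.56: alcohol, buyer-exempt → 0% → £0.00
Ski goggles £77.72: athletic equipment, buyer-exempt → 0% → £0.00
Canvas tote bag £13.72: all other tangible goods → 8.75% → £1.20
Hard cider (6-pack) £12.43: alcohol, buyer-exempt → 0% → £0.00
Pasta (2 lb) £1.49: unprepared groceries → 0% → £0.00
Bottle of merlot £31.86: alcohol, buyer-exempt → 0% → £0.00
Bottle of whiskey £60.43: alcohol, buyer-exempt → 0% → £0.00
Olive oil (1 L) £14.81: unprepared groceries → 0% → £0.00
Jump rope £8.63: athletic equipment, buyer-exempt → 0% → £0.00
Total tax = £1.20

£1.20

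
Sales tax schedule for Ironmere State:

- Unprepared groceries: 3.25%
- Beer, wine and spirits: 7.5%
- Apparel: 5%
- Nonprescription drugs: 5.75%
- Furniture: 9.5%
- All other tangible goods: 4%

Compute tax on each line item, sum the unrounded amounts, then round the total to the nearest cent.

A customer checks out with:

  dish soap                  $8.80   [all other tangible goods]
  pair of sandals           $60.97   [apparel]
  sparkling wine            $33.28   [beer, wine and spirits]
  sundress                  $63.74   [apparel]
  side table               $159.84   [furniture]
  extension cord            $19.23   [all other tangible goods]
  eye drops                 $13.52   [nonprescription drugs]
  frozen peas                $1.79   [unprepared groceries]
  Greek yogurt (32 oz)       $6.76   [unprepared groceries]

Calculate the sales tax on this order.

$26.09

Dish soap $8.80: all other tangible goods → 4% → $0.352
Pair of sandals $60.97: apparel → 5% → $3.0485
Sparkling wine $33.28: beer, wine and spirits → 7.5% → $2.496
Sundress $63.74: apparel → 5% → $3.187
Side table $159.84: furniture → 9.5% → $15.1848
Extension cord $19.23: all other tangible goods → 4% → $0.7692
Eye drops $13.52: nonprescription drugs → 5.75% → $0.7774
Frozen peas $1.79: unprepared groceries → 3.25% → $0.058175
Greek yogurt (32 oz) $6.76: unprepared groceries → 3.25% → $0.2197
Unrounded tax sum = $26.092775 → $26.09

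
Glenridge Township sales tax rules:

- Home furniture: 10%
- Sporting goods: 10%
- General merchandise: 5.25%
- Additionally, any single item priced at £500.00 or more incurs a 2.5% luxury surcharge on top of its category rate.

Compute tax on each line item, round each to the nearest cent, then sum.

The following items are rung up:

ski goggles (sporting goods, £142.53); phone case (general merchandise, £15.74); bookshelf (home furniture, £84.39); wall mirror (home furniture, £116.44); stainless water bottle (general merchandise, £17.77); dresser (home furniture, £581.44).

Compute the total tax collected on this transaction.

£108.77

Ski goggles £142.53: sporting goods → 10% → £14.25
Phone case £15.74: general merchandise → 5.25% → £0.83
Bookshelf £84.39: home furniture → 10% → £8.44
Wall mirror £116.44: home furniture → 10% → £11.64
Stainless water bottle £17.77: general merchandise → 5.25% → £0.93
Dresser £581.44: home furniture → 10% + 2.5% surcharge = 12.5% → £72.68
Total tax = £14.25 + £0.83 + £8.44 + £11.64 + £0.93 + £72.68 = £108.77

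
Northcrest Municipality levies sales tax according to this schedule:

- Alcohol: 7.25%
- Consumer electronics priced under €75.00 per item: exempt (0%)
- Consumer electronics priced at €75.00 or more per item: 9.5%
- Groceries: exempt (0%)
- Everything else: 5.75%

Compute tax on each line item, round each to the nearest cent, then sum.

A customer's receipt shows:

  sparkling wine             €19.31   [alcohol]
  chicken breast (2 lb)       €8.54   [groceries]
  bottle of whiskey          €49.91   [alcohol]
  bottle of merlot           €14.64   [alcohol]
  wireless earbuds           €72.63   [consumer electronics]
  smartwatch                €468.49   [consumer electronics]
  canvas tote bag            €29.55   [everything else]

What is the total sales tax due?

€52.29

Sparkling wine €19.31: alcohol → 7.25% → €1.40
Chicken breast (2 lb) €8.54: groceries → 0% → €0.00
Bottle of whiskey €49.91: alcohol → 7.25% → €3.62
Bottle of merlot €14.64: alcohol → 7.25% → €1.06
Wireless earbuds €72.63: consumer electronics, under €75.00 → 0% → €0.00
Smartwatch €468.49: consumer electronics, €75.00 or more → 9.5% → €44.51
Canvas tote bag €29.55: everything else → 5.75% → €1.70
Total tax = €1.40 + €3.62 + €1.06 + €44.51 + €1.70 = €52.29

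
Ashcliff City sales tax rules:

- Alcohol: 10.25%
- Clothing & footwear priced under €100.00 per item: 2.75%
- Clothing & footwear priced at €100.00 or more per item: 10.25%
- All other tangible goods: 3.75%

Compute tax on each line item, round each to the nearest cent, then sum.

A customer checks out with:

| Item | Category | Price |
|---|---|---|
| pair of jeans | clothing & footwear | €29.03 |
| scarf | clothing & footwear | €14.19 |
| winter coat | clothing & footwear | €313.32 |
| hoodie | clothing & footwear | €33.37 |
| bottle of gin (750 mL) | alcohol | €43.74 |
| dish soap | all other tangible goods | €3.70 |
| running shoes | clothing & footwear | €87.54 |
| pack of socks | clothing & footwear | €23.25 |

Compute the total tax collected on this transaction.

Pair of jeans €29.03: clothing & footwear, under €100.00 → 2.75% → €0.80
Scarf €14.19: clothing & footwear, under €100.00 → 2.75% → €0.39
Winter coat €313.32: clothing & footwear, €100.00 or more → 10.25% → €32.12
Hoodie €33.37: clothing & footwear, under €100.00 → 2.75% → €0.92
Bottle of gin (750 mL) €43.74: alcohol → 10.25% → €4.48
Dish soap €3.70: all other tangible goods → 3.75% → €0.14
Running shoes €87.54: clothing & footwear, under €100.00 → 2.75% → €2.41
Pack of socks €23.25: clothing & footwear, under €100.00 → 2.75% → €0.64
Total tax = €0.80 + €0.39 + €32.12 + €0.92 + €4.48 + €0.14 + €2.41 + €0.64 = €41.90

€41.90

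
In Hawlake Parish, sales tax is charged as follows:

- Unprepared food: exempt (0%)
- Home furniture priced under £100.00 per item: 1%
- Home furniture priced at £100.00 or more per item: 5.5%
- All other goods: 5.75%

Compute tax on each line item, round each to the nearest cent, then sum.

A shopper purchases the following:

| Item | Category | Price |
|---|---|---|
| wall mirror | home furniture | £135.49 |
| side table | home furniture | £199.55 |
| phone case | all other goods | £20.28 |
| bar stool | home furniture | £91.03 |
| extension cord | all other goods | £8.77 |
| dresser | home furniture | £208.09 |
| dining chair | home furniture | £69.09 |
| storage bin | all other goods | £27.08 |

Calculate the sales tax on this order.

£34.70

Wall mirror £135.49: home furniture, £100.00 or more → 5.5% → £7.45
Side table £199.55: home furniture, £100.00 or more → 5.5% → £10.98
Phone case £20.28: all other goods → 5.75% → £1.17
Bar stool £91.03: home furniture, under £100.00 → 1% → £0.91
Extension cord £8.77: all other goods → 5.75% → £0.50
Dresser £208.09: home furniture, £100.00 or more → 5.5% → £11.44
Dining chair £69.09: home furniture, under £100.00 → 1% → £0.69
Storage bin £27.08: all other goods → 5.75% → £1.56
Total tax = £7.45 + £10.98 + £1.17 + £0.91 + £0.50 + £11.44 + £0.69 + £1.56 = £34.70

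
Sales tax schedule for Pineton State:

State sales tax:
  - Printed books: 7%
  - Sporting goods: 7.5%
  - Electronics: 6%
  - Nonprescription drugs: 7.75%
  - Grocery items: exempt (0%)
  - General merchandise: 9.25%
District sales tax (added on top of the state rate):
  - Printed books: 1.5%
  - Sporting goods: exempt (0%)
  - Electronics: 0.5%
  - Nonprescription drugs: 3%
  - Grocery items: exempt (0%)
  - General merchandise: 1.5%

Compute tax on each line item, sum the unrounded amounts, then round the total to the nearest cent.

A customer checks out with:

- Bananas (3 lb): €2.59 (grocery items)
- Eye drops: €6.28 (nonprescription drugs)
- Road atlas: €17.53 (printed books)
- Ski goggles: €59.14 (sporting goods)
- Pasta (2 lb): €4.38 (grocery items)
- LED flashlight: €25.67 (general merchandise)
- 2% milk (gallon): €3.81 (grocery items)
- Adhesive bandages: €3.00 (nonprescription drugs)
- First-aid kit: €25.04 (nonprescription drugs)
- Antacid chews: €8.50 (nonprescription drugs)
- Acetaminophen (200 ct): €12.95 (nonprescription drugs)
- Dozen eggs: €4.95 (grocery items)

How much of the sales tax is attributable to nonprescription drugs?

Eye drops €6.28: nonprescription drugs → 7.75% + 3% district = 10.75% → €0.6751
Adhesive bandages €3.00: nonprescription drugs → 7.75% + 3% district = 10.75% → €0.3225
First-aid kit €25.04: nonprescription drugs → 7.75% + 3% district = 10.75% → €2.6918
Antacid chews €8.50: nonprescription drugs → 7.75% + 3% district = 10.75% → €0.91375
Acetaminophen (200 ct) €12.95: nonprescription drugs → 7.75% + 3% district = 10.75% → €1.392125
Tax on nonprescription drugs: unrounded sum = €5.995275 → €6.00

€6.00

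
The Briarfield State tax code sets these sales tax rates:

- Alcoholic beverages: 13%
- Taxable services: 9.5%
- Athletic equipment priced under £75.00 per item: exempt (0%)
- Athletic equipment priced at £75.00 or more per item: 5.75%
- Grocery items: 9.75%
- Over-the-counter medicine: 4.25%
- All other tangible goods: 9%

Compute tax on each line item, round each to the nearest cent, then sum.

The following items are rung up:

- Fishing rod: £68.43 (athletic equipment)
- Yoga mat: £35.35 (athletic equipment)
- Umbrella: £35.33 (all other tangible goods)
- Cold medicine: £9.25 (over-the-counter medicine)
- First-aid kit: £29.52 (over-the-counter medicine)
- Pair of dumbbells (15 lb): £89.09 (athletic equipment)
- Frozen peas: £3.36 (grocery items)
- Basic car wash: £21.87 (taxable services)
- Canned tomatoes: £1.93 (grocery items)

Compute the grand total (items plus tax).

£306.67

Fishing rod £68.43: athletic equipment, under £75.00 → 0% → £0.00
Yoga mat £35.35: athletic equipment, under £75.00 → 0% → £0.00
Umbrella £35.33: all other tangible goods → 9% → £3.18
Cold medicine £9.25: over-the-counter medicine → 4.25% → £0.39
First-aid kit £29.52: over-the-counter medicine → 4.25% → £1.25
Pair of dumbbells (15 lb) £89.09: athletic equipment, £75.00 or more → 5.75% → £5.12
Frozen peas £3.36: grocery items → 9.75% → £0.33
Basic car wash £21.87: taxable services → 9.5% → £2.08
Canned tomatoes £1.93: grocery items → 9.75% → £0.19
Subtotal = £294.13; tax = £12.54; total due = £306.67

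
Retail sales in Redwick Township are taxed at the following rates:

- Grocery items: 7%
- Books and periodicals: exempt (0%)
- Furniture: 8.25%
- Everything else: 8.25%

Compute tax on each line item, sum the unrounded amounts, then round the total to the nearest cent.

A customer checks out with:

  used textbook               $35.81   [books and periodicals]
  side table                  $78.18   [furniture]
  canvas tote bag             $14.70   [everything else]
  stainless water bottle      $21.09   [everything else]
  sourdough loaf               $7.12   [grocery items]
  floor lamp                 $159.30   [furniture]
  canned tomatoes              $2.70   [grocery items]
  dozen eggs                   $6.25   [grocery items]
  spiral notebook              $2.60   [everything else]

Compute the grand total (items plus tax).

$351.63

Used textbook $35.81: books and periodicals → 0% → $0.00
Side table $78.18: furniture → 8.25% → $6.44985
Canvas tote bag $14.70: everything else → 8.25% → $1.21275
Stainless water bottle $21.09: everything else → 8.25% → $1.739925
Sourdough loaf $7.12: grocery items → 7% → $0.4984
Floor lamp $159.30: furniture → 8.25% → $13.14225
Canned tomatoes $2.70: grocery items → 7% → $0.189
Dozen eggs $6.25: grocery items → 7% → $0.4375
Spiral notebook $2.60: everything else → 8.25% → $0.2145
Subtotal = $327.75; unrounded tax = $23.884175 → $23.88; total due = $351.63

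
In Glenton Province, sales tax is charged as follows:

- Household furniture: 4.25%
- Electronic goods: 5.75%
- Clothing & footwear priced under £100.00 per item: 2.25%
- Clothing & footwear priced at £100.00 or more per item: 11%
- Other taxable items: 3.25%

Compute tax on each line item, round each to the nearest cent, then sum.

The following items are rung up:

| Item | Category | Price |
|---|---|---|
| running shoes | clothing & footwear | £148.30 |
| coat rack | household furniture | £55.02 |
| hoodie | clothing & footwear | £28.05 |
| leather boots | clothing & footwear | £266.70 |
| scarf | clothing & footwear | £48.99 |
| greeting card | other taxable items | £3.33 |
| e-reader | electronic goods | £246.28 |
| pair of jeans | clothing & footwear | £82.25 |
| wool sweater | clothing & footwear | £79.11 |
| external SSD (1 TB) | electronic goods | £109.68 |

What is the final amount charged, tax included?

£1141.64

Running shoes £148.30: clothing & footwear, £100.00 or more → 11% → £16.31
Coat rack £55.02: household furniture → 4.25% → £2.34
Hoodie £28.05: clothing & footwear, under £100.00 → 2.25% → £0.63
Leather boots £266.70: clothing & footwear, £100.00 or more → 11% → £29.34
Scarf £48.99: clothing & footwear, under £100.00 → 2.25% → £1.10
Greeting card £3.33: other taxable items → 3.25% → £0.11
E-reader £246.28: electronic goods → 5.75% → £14.16
Pair of jeans £82.25: clothing & footwear, under £100.00 → 2.25% → £1.85
Wool sweater £79.11: clothing & footwear, under £100.00 → 2.25% → £1.78
External SSD (1 TB) £109.68: electronic goods → 5.75% → £6.31
Subtotal = £1067.71; tax = £73.93; total due = £1141.64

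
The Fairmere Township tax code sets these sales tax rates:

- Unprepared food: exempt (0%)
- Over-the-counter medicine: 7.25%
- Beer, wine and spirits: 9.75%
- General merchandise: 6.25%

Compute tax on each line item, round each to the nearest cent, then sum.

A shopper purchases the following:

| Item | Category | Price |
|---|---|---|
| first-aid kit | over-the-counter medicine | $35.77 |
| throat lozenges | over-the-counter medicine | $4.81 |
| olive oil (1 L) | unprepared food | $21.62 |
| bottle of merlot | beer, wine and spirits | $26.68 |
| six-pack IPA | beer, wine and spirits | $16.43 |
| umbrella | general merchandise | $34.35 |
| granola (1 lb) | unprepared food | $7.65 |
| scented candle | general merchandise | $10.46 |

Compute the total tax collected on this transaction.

$9.94

First-aid kit $35.77: over-the-counter medicine → 7.25% → $2.59
Throat lozenges $4.81: over-the-counter medicine → 7.25% → $0.35
Olive oil (1 L) $21.62: unprepared food → 0% → $0.00
Bottle of merlot $26.68: beer, wine and spirits → 9.75% → $2.60
Six-pack IPA $16.43: beer, wine and spirits → 9.75% → $1.60
Umbrella $34.35: general merchandise → 6.25% → $2.15
Granola (1 lb) $7.65: unprepared food → 0% → $0.00
Scented candle $10.46: general merchandise → 6.25% → $0.65
Total tax = $2.59 + $0.35 + $2.60 + $1.60 + $2.15 + $0.65 = $9.94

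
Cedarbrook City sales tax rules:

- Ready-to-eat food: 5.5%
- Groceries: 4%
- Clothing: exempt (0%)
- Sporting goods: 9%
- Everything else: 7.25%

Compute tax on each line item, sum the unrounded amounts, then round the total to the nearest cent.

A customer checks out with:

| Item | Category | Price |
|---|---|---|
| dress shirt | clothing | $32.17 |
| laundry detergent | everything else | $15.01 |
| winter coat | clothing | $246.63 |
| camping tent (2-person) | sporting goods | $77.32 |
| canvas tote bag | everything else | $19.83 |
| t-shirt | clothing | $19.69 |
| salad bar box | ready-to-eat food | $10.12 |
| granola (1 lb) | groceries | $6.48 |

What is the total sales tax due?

$10.30

Dress shirt $32.17: clothing → 0% → $0.00
Laundry detergent $15.01: everything else → 7.25% → $1.088225
Winter coat $246.63: clothing → 0% → $0.00
Camping tent (2-person) $77.32: sporting goods → 9% → $6.9588
Canvas tote bag $19.83: everything else → 7.25% → $1.437675
T-shirt $19.69: clothing → 0% → $0.00
Salad bar box $10.12: ready-to-eat food → 5.5% → $0.5566
Granola (1 lb) $6.48: groceries → 4% → $0.2592
Unrounded tax sum = $10.3005 → $10.30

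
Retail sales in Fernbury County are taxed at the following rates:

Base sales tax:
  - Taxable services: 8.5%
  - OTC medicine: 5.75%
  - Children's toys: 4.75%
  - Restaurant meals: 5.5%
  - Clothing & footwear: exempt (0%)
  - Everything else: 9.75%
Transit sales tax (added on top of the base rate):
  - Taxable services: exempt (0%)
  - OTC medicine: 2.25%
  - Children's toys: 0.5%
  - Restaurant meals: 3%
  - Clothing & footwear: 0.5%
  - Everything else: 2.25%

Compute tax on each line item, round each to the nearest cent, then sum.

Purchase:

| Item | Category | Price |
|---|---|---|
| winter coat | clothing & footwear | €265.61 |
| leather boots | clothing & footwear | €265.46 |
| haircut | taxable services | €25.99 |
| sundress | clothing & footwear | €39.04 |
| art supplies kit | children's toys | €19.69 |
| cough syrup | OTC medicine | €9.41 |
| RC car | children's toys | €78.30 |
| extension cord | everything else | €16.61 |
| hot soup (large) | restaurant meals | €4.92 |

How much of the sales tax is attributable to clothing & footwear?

€2.86

Winter coat €265.61: clothing & footwear → 0% + 0.5% transit = 0.5% → €1.33
Leather boots €265.46: clothing & footwear → 0% + 0.5% transit = 0.5% → €1.33
Sundress €39.04: clothing & footwear → 0% + 0.5% transit = 0.5% → €0.20
Tax on clothing & footwear = €1.33 + €1.33 + €0.20 = €2.86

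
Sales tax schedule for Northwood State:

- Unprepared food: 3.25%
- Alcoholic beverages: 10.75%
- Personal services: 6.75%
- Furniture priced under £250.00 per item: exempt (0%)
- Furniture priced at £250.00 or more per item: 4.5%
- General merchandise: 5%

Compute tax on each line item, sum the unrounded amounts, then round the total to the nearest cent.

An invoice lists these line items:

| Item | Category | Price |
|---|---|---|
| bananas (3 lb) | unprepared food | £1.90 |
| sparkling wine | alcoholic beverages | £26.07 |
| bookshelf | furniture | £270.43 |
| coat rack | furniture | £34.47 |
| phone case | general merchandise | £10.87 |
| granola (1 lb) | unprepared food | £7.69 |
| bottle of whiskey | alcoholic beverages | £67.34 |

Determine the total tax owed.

£23.07

Bananas (3 lb) £1.90: unprepared food → 3.25% → £0.06175
Sparkling wine £26.07: alcoholic beverages → 10.75% → £2.802525
Bookshelf £270.43: furniture, £250.00 or more → 4.5% → £12.16935
Coat rack £34.47: furniture, under £250.00 → 0% → £0.00
Phone case £10.87: general merchandise → 5% → £0.5435
Granola (1 lb) £7.69: unprepared food → 3.25% → £0.249925
Bottle of whiskey £67.34: alcoholic beverages → 10.75% → £7.23905
Unrounded tax sum = £23.0661 → £23.07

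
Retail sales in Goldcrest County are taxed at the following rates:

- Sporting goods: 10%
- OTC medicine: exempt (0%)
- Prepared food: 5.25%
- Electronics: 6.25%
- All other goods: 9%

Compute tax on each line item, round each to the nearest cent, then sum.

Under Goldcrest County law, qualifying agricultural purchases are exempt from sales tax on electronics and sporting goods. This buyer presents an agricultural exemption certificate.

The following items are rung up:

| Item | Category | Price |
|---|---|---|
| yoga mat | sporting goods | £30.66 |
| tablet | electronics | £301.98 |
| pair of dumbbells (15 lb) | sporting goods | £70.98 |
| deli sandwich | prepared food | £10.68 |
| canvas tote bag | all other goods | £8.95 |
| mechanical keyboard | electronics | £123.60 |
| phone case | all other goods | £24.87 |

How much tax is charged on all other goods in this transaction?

£3.05

Canvas tote bag £8.95: all other goods → 9% → £0.81
Phone case £24.87: all other goods → 9% → £2.24
Tax on all other goods = £0.81 + £2.24 = £3.05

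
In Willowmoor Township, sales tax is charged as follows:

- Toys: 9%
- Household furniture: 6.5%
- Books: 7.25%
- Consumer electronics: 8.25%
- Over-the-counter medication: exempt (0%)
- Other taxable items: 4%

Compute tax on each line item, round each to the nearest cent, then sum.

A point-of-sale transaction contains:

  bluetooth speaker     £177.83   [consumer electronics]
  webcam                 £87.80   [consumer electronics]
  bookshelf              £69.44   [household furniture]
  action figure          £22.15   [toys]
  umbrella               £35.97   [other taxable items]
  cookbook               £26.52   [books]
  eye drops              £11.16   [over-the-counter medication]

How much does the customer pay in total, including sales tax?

£462.64

Bluetooth speaker £177.83: consumer electronics → 8.25% → £14.67
Webcam £87.80: consumer electronics → 8.25% → £7.24
Bookshelf £69.44: household furniture → 6.5% → £4.51
Action figure £22.15: toys → 9% → £1.99
Umbrella £35.97: other taxable items → 4% → £1.44
Cookbook £26.52: books → 7.25% → £1.92
Eye drops £11.16: over-the-counter medication → 0% → £0.00
Subtotal = £430.87; tax = £31.77; total due = £462.64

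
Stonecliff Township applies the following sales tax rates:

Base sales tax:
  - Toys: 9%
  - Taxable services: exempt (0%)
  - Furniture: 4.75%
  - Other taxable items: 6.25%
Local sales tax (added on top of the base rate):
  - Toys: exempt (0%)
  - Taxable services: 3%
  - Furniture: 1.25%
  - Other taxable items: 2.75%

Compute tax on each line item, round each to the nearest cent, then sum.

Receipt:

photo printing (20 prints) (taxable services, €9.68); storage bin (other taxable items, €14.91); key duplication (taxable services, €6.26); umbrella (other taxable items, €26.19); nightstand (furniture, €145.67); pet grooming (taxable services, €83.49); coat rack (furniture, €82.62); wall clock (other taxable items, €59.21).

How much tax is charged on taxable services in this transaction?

Photo printing (20 prints) €9.68: taxable services → 0% + 3% local = 3% → €0.29
Key duplication €6.26: taxable services → 0% + 3% local = 3% → €0.19
Pet grooming €83.49: taxable services → 0% + 3% local = 3% → €2.50
Tax on taxable services = €0.29 + €0.19 + €2.50 = €2.98

€2.98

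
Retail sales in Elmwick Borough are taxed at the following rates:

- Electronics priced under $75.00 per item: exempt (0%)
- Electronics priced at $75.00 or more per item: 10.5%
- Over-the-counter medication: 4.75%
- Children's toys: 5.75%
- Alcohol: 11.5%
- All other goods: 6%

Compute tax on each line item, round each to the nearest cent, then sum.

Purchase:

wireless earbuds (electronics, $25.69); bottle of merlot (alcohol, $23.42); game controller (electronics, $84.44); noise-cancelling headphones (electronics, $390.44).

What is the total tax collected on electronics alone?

Wireless earbuds $25.69: electronics, under $75.00 → 0% → $0.00
Game controller $84.44: electronics, $75.00 or more → 10.5% → $8.87
Noise-cancelling headphones $390.44: electronics, $75.00 or more → 10.5% → $41.00
Tax on electronics = $0.00 + $8.87 + $41.00 = $49.87

$49.87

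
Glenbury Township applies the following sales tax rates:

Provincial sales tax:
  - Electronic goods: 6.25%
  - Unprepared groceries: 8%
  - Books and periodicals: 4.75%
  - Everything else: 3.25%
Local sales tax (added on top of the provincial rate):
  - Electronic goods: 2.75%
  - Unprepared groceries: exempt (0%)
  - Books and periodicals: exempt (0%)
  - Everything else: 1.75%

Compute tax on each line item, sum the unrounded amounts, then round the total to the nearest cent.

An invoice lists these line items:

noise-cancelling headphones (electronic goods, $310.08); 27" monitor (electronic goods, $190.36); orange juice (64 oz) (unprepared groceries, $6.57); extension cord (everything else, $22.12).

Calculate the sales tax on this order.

$46.67

Noise-cancelling headphones $310.08: electronic goods → 6.25% + 2.75% local = 9% → $27.9072
27" monitor $190.36: electronic goods → 6.25% + 2.75% local = 9% → $17.1324
Orange juice (64 oz) $6.57: unprepared groceries → 8% + 0% local = 8% → $0.5256
Extension cord $22.12: everything else → 3.25% + 1.75% local = 5% → $1.106
Unrounded tax sum = $46.6712 → $46.67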